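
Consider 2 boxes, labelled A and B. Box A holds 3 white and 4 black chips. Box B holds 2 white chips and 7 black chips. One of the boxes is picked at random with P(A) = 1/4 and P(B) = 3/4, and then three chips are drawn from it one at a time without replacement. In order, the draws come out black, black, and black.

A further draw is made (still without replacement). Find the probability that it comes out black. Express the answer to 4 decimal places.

0.6318

For each hypothesis, P(data | H) works out to: P(data | box A) = (4/7)(3/6)(2/5) = 4/35; P(data | box B) = (7/9)(6/8)(5/7) = 5/12.
Multiplying each by its prior: 1/4 · 4/35 = 1/35, 3/4 · 5/12 = 5/16; with total 191/560.
The posterior is then P(box A | data) = 16/191, P(box B | data) = 175/191.
The predictive probability is P(black next | data) = (1/4)(16/191) + (2/3)(175/191) = 362/573.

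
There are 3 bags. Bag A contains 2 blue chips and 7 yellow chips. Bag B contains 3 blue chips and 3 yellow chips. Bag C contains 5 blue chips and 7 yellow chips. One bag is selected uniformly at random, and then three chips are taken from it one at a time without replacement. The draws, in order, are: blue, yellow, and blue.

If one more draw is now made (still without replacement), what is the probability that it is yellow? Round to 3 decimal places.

0.699

The likelihood of the observed sequence under each hypothesis: P(data | bag A) = (2/9)(7/8)(1/7) = 0.027778; P(data | bag B) = (3/6)(3/5)(2/4) = 0.15; P(data | bag C) = (5/12)(7/11)(4/10) = 0.10606.
Multiplying each by its prior: 1/3 · 0.027778 = 0.0092593, 1/3 · 0.15 = 0.05, 1/3 · 0.10606 = 0.035354; summing to 0.094613.
The posterior is then P(bag A | data) = 0.097865, P(bag B | data) = 0.52847, P(bag C | data) = 0.37367.
The predictive probability is P(yellow next | data) = (1)(0.097865) + (2/3)(0.52847) + (2/3)(0.37367) = 0.69929.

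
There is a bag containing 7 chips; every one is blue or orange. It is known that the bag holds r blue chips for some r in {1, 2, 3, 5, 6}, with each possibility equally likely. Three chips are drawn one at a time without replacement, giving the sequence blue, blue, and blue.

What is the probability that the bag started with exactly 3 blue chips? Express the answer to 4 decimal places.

Under each hypothesis, the probability of the observed sequence is: P(data | r = 1) = (1/7)(0/6) = 0; P(data | r = 2) = (2/7)(1/6)(0/5) = 0; P(data | r = 3) = (3/7)(2/6)(1/5) = 1/35; P(data | r = 5) = (5/7)(4/6)(3/5) = 2/7; P(data | r = 6) = (6/7)(5/6)(4/5) = 4/7.
Weighting by the prior gives 1/5 · 0 = 0, 1/5 · 0 = 0, 1/5 · 1/35 = 1/175, 1/5 · 2/7 = 2/35, 1/5 · 4/7 = 4/35; summing to 31/175.
Hence P(r = 3 | data) = (1/175) / (31/175) = 1/31.

0.0323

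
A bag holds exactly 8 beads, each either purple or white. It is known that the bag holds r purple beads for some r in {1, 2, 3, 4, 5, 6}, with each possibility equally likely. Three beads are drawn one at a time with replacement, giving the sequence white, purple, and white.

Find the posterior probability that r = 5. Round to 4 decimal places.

0.1368

The likelihood of the observed sequence under each hypothesis: P(data | r = 1) = (7/8)(1/8)(7/8) = 0.095703; P(data | r = 2) = (6/8)(2/8)(6/8) = 0.14062; P(data | r = 3) = (5/8)(3/8)(5/8) = 0.14648; P(data | r = 4) = (4/8)(4/8)(4/8) = 0.125; P(data | r = 5) = (3/8)(5/8)(3/8) = 0.087891; P(data | r = 6) = (2/8)(6/8)(2/8) = 0.046875.
Weighting by the prior gives 1/6 · 0.095703 = 0.015951, 1/6 · 0.14062 = 0.023438, 1/6 · 0.14648 = 0.024414, 1/6 · 0.125 = 0.020833, 1/6 · 0.087891 = 0.014648, 1/6 · 0.046875 = 0.0078125; these sum to 0.1071.
So P(r = 5 | data) = (0.014648) / (0.1071) = 0.13678.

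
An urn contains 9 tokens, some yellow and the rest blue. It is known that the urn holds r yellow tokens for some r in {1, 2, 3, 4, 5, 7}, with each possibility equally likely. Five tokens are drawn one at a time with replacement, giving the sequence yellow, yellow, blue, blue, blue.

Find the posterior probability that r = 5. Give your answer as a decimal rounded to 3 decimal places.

For each hypothesis, P(data | H) works out to: P(data | r = 1) = (1/9)(1/9)(8/9)(8/9)(8/9) = 0.0086708; P(data | r = 2) = (2/9)(2/9)(7/9)(7/9)(7/9) = 0.023235; P(data | r = 3) = (3/9)(3/9)(6/9)(6/9)(6/9) = 0.032922; P(data | r = 4) = (4/9)(4/9)(5/9)(5/9)(5/9) = 0.03387; P(data | r = 5) = (5/9)(5/9)(4/9)(4/9)(4/9) = 0.027096; P(data | r = 7) = (7/9)(7/9)(2/9)(2/9)(2/9) = 0.0066386.
The prior-weighted likelihoods are 1/6 · 0.0086708 = 0.0014451, 1/6 · 0.023235 = 0.0038725, 1/6 · 0.032922 = 0.005487, 1/6 · 0.03387 = 0.005645, 1/6 · 0.027096 = 0.004516, 1/6 · 0.0066386 = 0.0011064; with total 0.022072.
Hence P(r = 5 | data) = (0.004516) / (0.022072) = 0.2046.

0.205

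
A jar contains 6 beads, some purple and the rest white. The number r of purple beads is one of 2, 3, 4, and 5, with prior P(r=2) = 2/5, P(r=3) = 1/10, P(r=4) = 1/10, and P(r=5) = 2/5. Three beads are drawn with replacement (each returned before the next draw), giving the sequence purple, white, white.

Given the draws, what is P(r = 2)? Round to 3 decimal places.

0.670

The likelihood of the observed sequence under each hypothesis: P(data | r = 2) = (2/6)(4/6)(4/6) = 0.14815; P(data | r = 3) = (3/6)(3/6)(3/6) = 0.125; P(data | r = 4) = (4/6)(2/6)(2/6) = 0.074074; P(data | r = 5) = (5/6)(1/6)(1/6) = 0.023148.
The prior-weighted likelihoods are 2/5 · 0.14815 = 0.059259, 1/10 · 0.125 = 0.0125, 1/10 · 0.074074 = 0.0074074, 2/5 · 0.023148 = 0.0092593; summing to 0.088426.
Therefore the posterior P(r = 2 | data) = (0.059259) / (0.088426) = 0.67016.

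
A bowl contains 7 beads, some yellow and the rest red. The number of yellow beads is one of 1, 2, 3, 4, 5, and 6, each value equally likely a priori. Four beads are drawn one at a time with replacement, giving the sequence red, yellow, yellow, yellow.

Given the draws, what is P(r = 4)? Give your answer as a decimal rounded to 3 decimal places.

For each hypothesis, P(data | H) works out to: P(data | r = 1) = (6/7)(1/7)(1/7)(1/7) = 0.002499; P(data | r = 2) = (5/7)(2/7)(2/7)(2/7) = 0.01666; P(data | r = 3) = (4/7)(3/7)(3/7)(3/7) = 0.044981; P(data | r = 4) = (3/7)(4/7)(4/7)(4/7) = 0.079967; P(data | r = 5) = (2/7)(5/7)(5/7)(5/7) = 0.10412; P(data | r = 6) = (1/7)(6/7)(6/7)(6/7) = 0.089963.
Weighting by the prior gives 1/6 · 0.002499 = 0.00041649, 1/6 · 0.01666 = 0.0027766, 1/6 · 0.044981 = 0.0074969, 1/6 · 0.079967 = 0.013328, 1/6 · 0.10412 = 0.017354, 1/6 · 0.089963 = 0.014994; summing to 0.056365.
Hence P(r = 4 | data) = (0.013328) / (0.056365) = 0.23645.

0.236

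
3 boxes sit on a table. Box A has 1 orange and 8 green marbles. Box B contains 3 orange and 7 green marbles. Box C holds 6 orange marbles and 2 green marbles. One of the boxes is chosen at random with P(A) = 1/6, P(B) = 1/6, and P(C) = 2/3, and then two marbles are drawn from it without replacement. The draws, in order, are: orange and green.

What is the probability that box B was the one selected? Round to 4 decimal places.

Compute the likelihood of the observed sequence for each case: P(data | box A) = (1/9)(8/8) = 0.11111; P(data | box B) = (3/10)(7/9) = 0.23333; P(data | box C) = (6/8)(2/7) = 0.21429.
The prior-weighted likelihoods are 1/6 · 0.11111 = 0.018519, 1/6 · 0.23333 = 0.038889, 2/3 · 0.21429 = 0.14286; these sum to 0.20026.
Therefore the posterior P(box B | data) = (0.038889) / (0.20026) = 0.19419.

0.1942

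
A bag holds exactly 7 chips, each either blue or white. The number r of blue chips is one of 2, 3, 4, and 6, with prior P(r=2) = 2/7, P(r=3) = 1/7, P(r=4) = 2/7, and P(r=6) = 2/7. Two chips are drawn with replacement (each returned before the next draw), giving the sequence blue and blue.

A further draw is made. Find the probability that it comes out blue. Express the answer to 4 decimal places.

For each hypothesis, P(data | H) works out to: P(data | r = 2) = (2/7)(2/7) = 4/49; P(data | r = 3) = (3/7)(3/7) = 9/49; P(data | r = 4) = (4/7)(4/7) = 16/49; P(data | r = 6) = (6/7)(6/7) = 36/49.
Multiplying each by its prior: 2/7 · 4/49 = 8/343, 1/7 · 9/49 = 9/343, 2/7 · 16/49 = 32/343, 2/7 · 36/49 = 72/343; summing to 121/343.
Normalising, the posterior is P(r = 2 | data) = 8/121, P(r = 3 | data) = 9/121, P(r = 4 | data) = 32/121, P(r = 6 | data) = 72/121.
The predictive probability is P(blue next | data) = (2/7)(8/121) + (3/7)(9/121) + (4/7)(32/121) + (6/7)(72/121) = 603/847.

0.7119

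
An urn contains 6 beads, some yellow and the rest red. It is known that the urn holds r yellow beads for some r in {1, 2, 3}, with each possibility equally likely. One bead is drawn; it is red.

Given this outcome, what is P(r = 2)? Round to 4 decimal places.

0.3333

Under each hypothesis, the probability of this draw is: P(data | r = 1) = (5/6) = 5/6; P(data | r = 2) = (4/6) = 2/3; P(data | r = 3) = (3/6) = 1/2.
The prior-weighted likelihoods are 1/3 · 5/6 = 5/18, 1/3 · 2/3 = 2/9, 1/3 · 1/2 = 1/6; summing to 2/3.
By Bayes' rule, P(r = 2 | data) = (2/9) / (2/3) = 1/3.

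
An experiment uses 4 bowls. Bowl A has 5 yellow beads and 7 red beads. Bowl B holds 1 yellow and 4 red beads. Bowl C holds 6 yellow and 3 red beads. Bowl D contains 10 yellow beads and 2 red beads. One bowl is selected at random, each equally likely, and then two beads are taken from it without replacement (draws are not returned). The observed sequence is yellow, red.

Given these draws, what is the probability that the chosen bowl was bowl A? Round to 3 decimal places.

Compute the likelihood of the observed sequence for each case: P(data | bowl A) = (5/12)(7/11) = 35/132; P(data | bowl B) = (1/5)(4/4) = 1/5; P(data | bowl C) = (6/9)(3/8) = 1/4; P(data | bowl D) = (10/12)(2/11) = 5/33.
Weighting by the prior gives 1/4 · 35/132 = 35/528, 1/4 · 1/5 = 1/20, 1/4 · 1/4 = 1/16, 1/4 · 5/33 = 5/132; these sum to 13/60.
Therefore the posterior P(bowl A | data) = (35/528) / (13/60) = 175/572.

0.306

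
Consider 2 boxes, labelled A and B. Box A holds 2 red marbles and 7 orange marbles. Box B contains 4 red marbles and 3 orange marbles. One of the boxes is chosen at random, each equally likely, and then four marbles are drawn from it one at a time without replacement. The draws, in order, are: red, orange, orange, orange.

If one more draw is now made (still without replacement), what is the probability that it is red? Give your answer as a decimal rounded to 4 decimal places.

The likelihood of the observed sequence under each hypothesis: P(data | box A) = (2/9)(7/8)(6/7)(5/6) = 0.13889; P(data | box B) = (4/7)(3/6)(2/5)(1/4) = 0.028571.
Weighting by the prior gives 1/2 · 0.13889 = 0.069444, 1/2 · 0.028571 = 0.014286; summing to 0.08373.
The posterior is then P(box A | data) = 0.82938, P(box B | data) = 0.17062.
Averaging over the posterior, P(red next | data) = (1/5)(0.82938) + (1)(0.17062) = 0.33649.

0.3365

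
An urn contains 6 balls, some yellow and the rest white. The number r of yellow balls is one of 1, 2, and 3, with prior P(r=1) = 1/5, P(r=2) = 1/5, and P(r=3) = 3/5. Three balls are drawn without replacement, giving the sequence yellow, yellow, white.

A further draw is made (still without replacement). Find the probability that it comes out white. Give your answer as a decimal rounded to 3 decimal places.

0.710

Compute the likelihood of the observed sequence for each case: P(data | r = 1) = (1/6)(0/5) = 0; P(data | r = 2) = (2/6)(1/5)(4/4) = 1/15; P(data | r = 3) = (3/6)(2/5)(3/4) = 3/20.
The prior-weighted likelihoods are 1/5 · 0 = 0, 1/5 · 1/15 = 1/75, 3/5 · 3/20 = 9/100; summing to 31/300.
The posterior is then P(r = 1 | data) = 0, P(r = 2 | data) = 4/31, P(r = 3 | data) = 27/31.
The predictive probability is P(white next | data) = (1)(4/31) + (2/3)(27/31) = 22/31.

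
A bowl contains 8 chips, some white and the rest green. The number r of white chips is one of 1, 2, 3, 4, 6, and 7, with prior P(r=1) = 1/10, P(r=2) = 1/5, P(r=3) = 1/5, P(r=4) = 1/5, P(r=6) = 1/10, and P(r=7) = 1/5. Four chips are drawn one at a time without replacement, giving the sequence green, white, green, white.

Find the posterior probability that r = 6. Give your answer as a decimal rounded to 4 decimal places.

The likelihood of the observed sequence under each hypothesis: P(data | r = 1) = (7/8)(1/7)(6/6)(0/5) = 0; P(data | r = 2) = (6/8)(2/7)(5/6)(1/5) = 0.035714; P(data | r = 3) = (5/8)(3/7)(4/6)(2/5) = 0.071429; P(data | r = 4) = (4/8)(4/7)(3/6)(3/5) = 0.085714; P(data | r = 6) = (2/8)(6/7)(1/6)(5/5) = 0.035714; P(data | r = 7) = (1/8)(7/7)(0/6) = 0.
Multiplying each by its prior: 1/10 · 0 = 0, 1/5 · 0.035714 = 0.0071429, 1/5 · 0.071429 = 0.014286, 1/5 · 0.085714 = 0.017143, 1/10 · 0.035714 = 0.0035714, 1/5 · 0 = 0; summing to 0.042143.
Therefore the posterior P(r = 6 | data) = (0.0035714) / (0.042143) = 0.084746.

0.0847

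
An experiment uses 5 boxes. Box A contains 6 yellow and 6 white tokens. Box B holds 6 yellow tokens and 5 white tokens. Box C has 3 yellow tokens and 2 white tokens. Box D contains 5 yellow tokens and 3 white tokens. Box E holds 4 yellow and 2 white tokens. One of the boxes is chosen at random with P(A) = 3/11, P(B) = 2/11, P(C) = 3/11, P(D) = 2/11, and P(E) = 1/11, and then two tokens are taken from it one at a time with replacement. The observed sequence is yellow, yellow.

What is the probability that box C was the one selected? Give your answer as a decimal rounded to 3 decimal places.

0.296

Under each hypothesis, the probability of the observed sequence is: P(data | box A) = (6/12)(6/12) = 0.25; P(data | box B) = (6/11)(6/11) = 0.29752; P(data | box C) = (3/5)(3/5) = 0.36; P(data | box D) = (5/8)(5/8) = 0.39062; P(data | box E) = (4/6)(4/6) = 0.44444.
The prior-weighted likelihoods are 3/11 · 0.25 = 0.068182, 2/11 · 0.29752 = 0.054095, 3/11 · 0.36 = 0.098182, 2/11 · 0.39062 = 0.071023, 1/11 · 0.44444 = 0.040404; summing to 0.33189.
Therefore the posterior P(box C | data) = (0.098182) / (0.33189) = 0.29583.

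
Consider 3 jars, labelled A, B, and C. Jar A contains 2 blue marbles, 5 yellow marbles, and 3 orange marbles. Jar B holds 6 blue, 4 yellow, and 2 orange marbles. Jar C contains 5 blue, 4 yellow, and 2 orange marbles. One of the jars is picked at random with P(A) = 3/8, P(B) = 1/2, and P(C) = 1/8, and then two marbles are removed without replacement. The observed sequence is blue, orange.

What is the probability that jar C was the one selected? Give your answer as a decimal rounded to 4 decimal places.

The likelihood of the observed sequence under each hypothesis: P(data | jar A) = (2/10)(3/9) = 1/15; P(data | jar B) = (6/12)(2/11) = 1/11; P(data | jar C) = (5/11)(2/10) = 1/11.
Multiplying each by its prior: 3/8 · 1/15 = 1/40, 1/2 · 1/11 = 1/22, 1/8 · 1/11 = 1/88; with total 9/110.
Hence P(jar C | data) = (1/88) / (9/110) = 5/36.

0.1389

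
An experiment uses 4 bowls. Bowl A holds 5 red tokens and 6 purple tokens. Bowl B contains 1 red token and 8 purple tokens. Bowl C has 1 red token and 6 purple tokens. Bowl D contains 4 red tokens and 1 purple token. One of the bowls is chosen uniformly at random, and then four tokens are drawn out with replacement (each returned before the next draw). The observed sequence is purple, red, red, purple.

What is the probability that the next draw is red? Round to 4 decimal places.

0.4619

For each hypothesis, P(data | H) works out to: P(data | bowl A) = (6/11)(5/11)(5/11)(6/11) = 0.061471; P(data | bowl B) = (8/9)(1/9)(1/9)(8/9) = 0.0097546; P(data | bowl C) = (6/7)(1/7)(1/7)(6/7) = 0.014994; P(data | bowl D) = (1/5)(4/5)(4/5)(1/5) = 0.0256.
The prior-weighted likelihoods are 1/4 · 0.061471 = 0.015368, 1/4 · 0.0097546 = 0.0024387, 1/4 · 0.014994 = 0.0037484, 1/4 · 0.0256 = 0.0064; these sum to 0.027955.
Dividing through by the total gives posterior P(bowl A | data) = 0.54974, P(bowl B | data) = 0.087235, P(bowl C | data) = 0.13409, P(bowl D | data) = 0.22894.
The predictive probability is P(red next | data) = (5/11)(0.54974) + (1/9)(0.087235) + (1/7)(0.13409) + (4/5)(0.22894) = 0.46188.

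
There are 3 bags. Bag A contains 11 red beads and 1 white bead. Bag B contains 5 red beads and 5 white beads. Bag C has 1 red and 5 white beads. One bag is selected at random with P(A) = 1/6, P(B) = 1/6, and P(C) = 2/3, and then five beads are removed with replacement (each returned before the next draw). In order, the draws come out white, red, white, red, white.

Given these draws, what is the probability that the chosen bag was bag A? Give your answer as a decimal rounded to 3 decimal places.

0.005

The likelihood of the observed sequence under each hypothesis: P(data | bag A) = (1/12)(11/12)(1/12)(11/12)(1/12) = 0.00048627; P(data | bag B) = (5/10)(5/10)(5/10)(5/10)(5/10) = 0.03125; P(data | bag C) = (5/6)(1/6)(5/6)(1/6)(5/6) = 0.016075.
Weighting by the prior gives 1/6 · 0.00048627 = 8.1045e-05, 1/6 · 0.03125 = 0.0052083, 2/3 · 0.016075 = 0.010717; summing to 0.016006.
So P(bag A | data) = (8.1045e-05) / (0.016006) = 0.0050634.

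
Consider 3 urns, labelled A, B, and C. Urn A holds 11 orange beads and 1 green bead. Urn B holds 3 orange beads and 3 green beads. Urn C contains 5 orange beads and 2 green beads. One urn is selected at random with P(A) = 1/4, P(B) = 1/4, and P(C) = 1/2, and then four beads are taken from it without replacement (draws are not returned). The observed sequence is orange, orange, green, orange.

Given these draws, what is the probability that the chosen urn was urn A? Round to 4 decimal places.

The likelihood of the observed sequence under each hypothesis: P(data | urn A) = (11/12)(10/11)(1/10)(9/9) = 1/12; P(data | urn B) = (3/6)(2/5)(3/4)(1/3) = 1/20; P(data | urn C) = (5/7)(4/6)(2/5)(3/4) = 1/7.
The prior-weighted likelihoods are 1/4 · 1/12 = 1/48, 1/4 · 1/20 = 1/80, 1/2 · 1/7 = 1/14; with total 11/105.
So P(urn A | data) = (1/48) / (11/105) = 35/176.

0.1989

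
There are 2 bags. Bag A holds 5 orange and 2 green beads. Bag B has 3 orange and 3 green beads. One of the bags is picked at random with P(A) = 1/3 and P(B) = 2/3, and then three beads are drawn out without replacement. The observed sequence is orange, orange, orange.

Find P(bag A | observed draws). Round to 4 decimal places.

For each hypothesis, P(data | H) works out to: P(data | bag A) = (5/7)(4/6)(3/5) = 2/7; P(data | bag B) = (3/6)(2/5)(1/4) = 1/20.
Weighting by the prior gives 1/3 · 2/7 = 2/21, 2/3 · 1/20 = 1/30; with total 9/70.
By Bayes' rule, P(bag A | data) = (2/21) / (9/70) = 20/27.

0.7407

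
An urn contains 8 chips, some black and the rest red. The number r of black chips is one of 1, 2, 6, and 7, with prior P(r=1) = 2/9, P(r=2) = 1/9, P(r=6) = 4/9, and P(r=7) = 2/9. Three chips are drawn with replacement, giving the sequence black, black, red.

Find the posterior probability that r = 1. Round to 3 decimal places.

0.033

For each hypothesis, P(data | H) works out to: P(data | r = 1) = (1/8)(1/8)(7/8) = 0.013672; P(data | r = 2) = (2/8)(2/8)(6/8) = 0.046875; P(data | r = 6) = (6/8)(6/8)(2/8) = 0.14062; P(data | r = 7) = (7/8)(7/8)(1/8) = 0.095703.
Multiplying each by its prior: 2/9 · 0.013672 = 0.0030382, 1/9 · 0.046875 = 0.0052083, 4/9 · 0.14062 = 0.0625, 2/9 · 0.095703 = 0.021267; these sum to 0.092014.
Hence P(r = 1 | data) = (0.0030382) / (0.092014) = 0.033019.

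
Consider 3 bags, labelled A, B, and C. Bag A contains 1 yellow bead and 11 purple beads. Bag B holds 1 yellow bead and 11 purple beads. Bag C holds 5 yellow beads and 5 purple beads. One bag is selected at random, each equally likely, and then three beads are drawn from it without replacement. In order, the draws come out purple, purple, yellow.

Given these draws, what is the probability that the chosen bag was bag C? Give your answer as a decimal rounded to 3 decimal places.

Under each hypothesis, the probability of the observed sequence is: P(data | bag A) = (11/12)(10/11)(1/10) = 1/12; P(data | bag B) = (11/12)(10/11)(1/10) = 1/12; P(data | bag C) = (5/10)(4/9)(5/8) = 5/36.
The prior-weighted likelihoods are 1/3 · 1/12 = 1/36, 1/3 · 1/12 = 1/36, 1/3 · 5/36 = 5/108; summing to 11/108.
By Bayes' rule, P(bag C | data) = (5/108) / (11/108) = 5/11.

0.455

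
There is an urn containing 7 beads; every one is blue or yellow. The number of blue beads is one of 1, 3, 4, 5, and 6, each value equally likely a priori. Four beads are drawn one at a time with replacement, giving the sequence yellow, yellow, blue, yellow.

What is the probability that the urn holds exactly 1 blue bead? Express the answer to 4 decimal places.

0.3843

Compute the likelihood of the observed sequence for each case: P(data | r = 1) = (6/7)(6/7)(1/7)(6/7) = 0.089963; P(data | r = 3) = (4/7)(4/7)(3/7)(4/7) = 0.079967; P(data | r = 4) = (3/7)(3/7)(4/7)(3/7) = 0.044981; P(data | r = 5) = (2/7)(2/7)(5/7)(2/7) = 0.01666; P(data | r = 6) = (1/7)(1/7)(6/7)(1/7) = 0.002499.
Multiplying each by its prior: 1/5 · 0.089963 = 0.017993, 1/5 · 0.079967 = 0.015993, 1/5 · 0.044981 = 0.0089963, 1/5 · 0.01666 = 0.0033319, 1/5 · 0.002499 = 0.00049979; these sum to 0.046814.
Hence P(r = 1 | data) = (0.017993) / (0.046814) = 0.38434.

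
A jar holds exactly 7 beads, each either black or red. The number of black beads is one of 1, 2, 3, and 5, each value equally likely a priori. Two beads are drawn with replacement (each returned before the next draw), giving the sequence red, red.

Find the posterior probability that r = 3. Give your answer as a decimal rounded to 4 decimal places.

0.1975

The likelihood of the observed sequence under each hypothesis: P(data | r = 1) = (6/7)(6/7) = 36/49; P(data | r = 2) = (5/7)(5/7) = 25/49; P(data | r = 3) = (4/7)(4/7) = 16/49; P(data | r = 5) = (2/7)(2/7) = 4/49.
Multiplying each by its prior: 1/4 · 36/49 = 9/49, 1/4 · 25/49 = 25/196, 1/4 · 16/49 = 4/49, 1/4 · 4/49 = 1/49; these sum to 81/196.
So P(r = 3 | data) = (4/49) / (81/196) = 16/81.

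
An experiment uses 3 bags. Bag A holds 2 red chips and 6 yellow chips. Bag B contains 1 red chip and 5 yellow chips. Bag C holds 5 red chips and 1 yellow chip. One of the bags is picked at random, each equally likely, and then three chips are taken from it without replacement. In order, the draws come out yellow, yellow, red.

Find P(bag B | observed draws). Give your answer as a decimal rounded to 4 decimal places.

For each hypothesis, P(data | H) works out to: P(data | bag A) = (6/8)(5/7)(2/6) = 5/28; P(data | bag B) = (5/6)(4/5)(1/4) = 1/6; P(data | bag C) = (1/6)(0/5) = 0.
Weighting by the prior gives 1/3 · 5/28 = 5/84, 1/3 · 1/6 = 1/18, 1/3 · 0 = 0; summing to 29/252.
Hence P(bag B | data) = (1/18) / (29/252) = 14/29.

0.4828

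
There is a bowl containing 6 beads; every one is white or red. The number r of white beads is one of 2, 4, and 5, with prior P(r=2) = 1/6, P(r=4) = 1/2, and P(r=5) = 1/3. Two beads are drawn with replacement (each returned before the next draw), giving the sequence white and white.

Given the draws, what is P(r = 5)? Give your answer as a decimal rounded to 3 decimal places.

0.490

The likelihood of the observed sequence under each hypothesis: P(data | r = 2) = (2/6)(2/6) = 1/9; P(data | r = 4) = (4/6)(4/6) = 4/9; P(data | r = 5) = (5/6)(5/6) = 25/36.
Weighting by the prior gives 1/6 · 1/9 = 1/54, 1/2 · 4/9 = 2/9, 1/3 · 25/36 = 25/108; these sum to 17/36.
By Bayes' rule, P(r = 5 | data) = (25/108) / (17/36) = 25/51.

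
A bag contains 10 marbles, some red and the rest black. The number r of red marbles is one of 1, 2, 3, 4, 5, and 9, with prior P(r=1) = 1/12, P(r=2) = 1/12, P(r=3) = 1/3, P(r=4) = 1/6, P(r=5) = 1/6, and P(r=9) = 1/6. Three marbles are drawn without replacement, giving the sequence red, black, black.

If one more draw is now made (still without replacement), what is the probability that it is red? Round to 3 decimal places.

0.334

The likelihood of the observed sequence under each hypothesis: P(data | r = 1) = (1/10)(9/9)(8/8) = 1/10; P(data | r = 2) = (2/10)(8/9)(7/8) = 7/45; P(data | r = 3) = (3/10)(7/9)(6/8) = 7/40; P(data | r = 4) = (4/10)(6/9)(5/8) = 1/6; P(data | r = 5) = (5/10)(5/9)(4/8) = 5/36; P(data | r = 9) = (9/10)(1/9)(0/8) = 0.
Multiplying each by its prior: 1/12 · 1/10 = 1/120, 1/12 · 7/45 = 7/540, 1/3 · 7/40 = 7/120, 1/6 · 1/6 = 1/36, 1/6 · 5/36 = 5/216, 1/6 · 0 = 0; with total 47/360.
The posterior is then P(r = 1 | data) = 3/47, P(r = 2 | data) = 14/141, P(r = 3 | data) = 21/47, P(r = 4 | data) = 10/47, P(r = 5 | data) = 25/141, P(r = 9 | data) = 0.
So P(red next | data) = Σ P(red next | H) P(H | data) = (0)(3/47) + (1/7)(14/141) + (2/7)(21/47) + (3/7)(10/47) + (4/7)(25/141) = 110/329.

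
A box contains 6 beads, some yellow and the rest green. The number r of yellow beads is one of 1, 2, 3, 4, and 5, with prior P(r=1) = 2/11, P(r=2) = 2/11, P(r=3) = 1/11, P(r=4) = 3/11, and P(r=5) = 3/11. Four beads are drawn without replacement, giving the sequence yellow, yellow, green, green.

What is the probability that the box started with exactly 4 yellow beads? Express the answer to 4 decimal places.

The likelihood of the observed sequence under each hypothesis: P(data | r = 1) = (1/6)(0/5) = 0; P(data | r = 2) = (2/6)(1/5)(4/4)(3/3) = 1/15; P(data | r = 3) = (3/6)(2/5)(3/4)(2/3) = 1/10; P(data | r = 4) = (4/6)(3/5)(2/4)(1/3) = 1/15; P(data | r = 5) = (5/6)(4/5)(1/4)(0/3) = 0.
Multiplying each by its prior: 2/11 · 0 = 0, 2/11 · 1/15 = 2/165, 1/11 · 1/10 = 1/110, 3/11 · 1/15 = 1/55, 3/11 · 0 = 0; with total 13/330.
By Bayes' rule, P(r = 4 | data) = (1/55) / (13/330) = 6/13.

0.4615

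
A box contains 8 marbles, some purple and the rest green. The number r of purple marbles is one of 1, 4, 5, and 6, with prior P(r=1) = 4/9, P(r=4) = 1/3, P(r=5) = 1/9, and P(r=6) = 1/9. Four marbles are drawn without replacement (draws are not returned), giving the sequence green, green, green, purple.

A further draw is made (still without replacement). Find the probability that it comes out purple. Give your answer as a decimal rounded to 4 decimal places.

0.2124

For each hypothesis, P(data | H) works out to: P(data | r = 1) = (7/8)(6/7)(5/6)(1/5) = 0.125; P(data | r = 4) = (4/8)(3/7)(2/6)(4/5) = 0.057143; P(data | r = 5) = (3/8)(2/7)(1/6)(5/5) = 0.017857; P(data | r = 6) = (2/8)(1/7)(0/6) = 0.
Multiplying each by its prior: 4/9 · 0.125 = 0.055556, 1/3 · 0.057143 = 0.019048, 1/9 · 0.017857 = 0.0019841, 1/9 · 0 = 0; these sum to 0.076587.
Dividing through by the total gives posterior P(r = 1 | data) = 0.72539, P(r = 4 | data) = 0.2487, P(r = 5 | data) = 0.025907, P(r = 6 | data) = 0.
So P(purple next | data) = Σ P(purple next | H) P(H | data) = (0)(0.72539) + (3/4)(0.2487) + (1)(0.025907) = 0.21244.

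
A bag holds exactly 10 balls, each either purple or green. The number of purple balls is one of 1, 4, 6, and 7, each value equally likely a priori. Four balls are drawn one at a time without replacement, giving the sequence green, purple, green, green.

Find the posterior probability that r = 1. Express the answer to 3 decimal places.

Compute the likelihood of the observed sequence for each case: P(data | r = 1) = (9/10)(1/9)(8/8)(7/7) = 1/10; P(data | r = 4) = (6/10)(4/9)(5/8)(4/7) = 2/21; P(data | r = 6) = (4/10)(6/9)(3/8)(2/7) = 1/35; P(data | r = 7) = (3/10)(7/9)(2/8)(1/7) = 1/120.
The prior-weighted likelihoods are 1/4 · 1/10 = 1/40, 1/4 · 2/21 = 1/42, 1/4 · 1/35 = 1/140, 1/4 · 1/120 = 1/480; summing to 13/224.
Hence P(r = 1 | data) = (1/40) / (13/224) = 28/65.

0.431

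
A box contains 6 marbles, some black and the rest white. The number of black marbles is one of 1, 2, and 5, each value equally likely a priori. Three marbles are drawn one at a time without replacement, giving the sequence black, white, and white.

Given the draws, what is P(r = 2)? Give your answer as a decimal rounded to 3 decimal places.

0.545

The likelihood of the observed sequence under each hypothesis: P(data | r = 1) = (1/6)(5/5)(4/4) = 1/6; P(data | r = 2) = (2/6)(4/5)(3/4) = 1/5; P(data | r = 5) = (5/6)(1/5)(0/4) = 0.
The prior-weighted likelihoods are 1/3 · 1/6 = 1/18, 1/3 · 1/5 = 1/15, 1/3 · 0 = 0; with total 11/90.
By Bayes' rule, P(r = 2 | data) = (1/15) / (11/90) = 6/11.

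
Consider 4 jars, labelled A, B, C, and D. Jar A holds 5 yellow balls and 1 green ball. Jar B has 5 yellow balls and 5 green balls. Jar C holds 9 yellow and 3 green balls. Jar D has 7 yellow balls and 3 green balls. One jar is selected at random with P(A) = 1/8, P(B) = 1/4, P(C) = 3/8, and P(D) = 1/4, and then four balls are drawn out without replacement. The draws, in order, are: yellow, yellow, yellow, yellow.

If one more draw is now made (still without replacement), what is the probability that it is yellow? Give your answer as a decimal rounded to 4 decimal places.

0.5538

Under each hypothesis, the probability of the observed sequence is: P(data | jar A) = (5/6)(4/5)(3/4)(2/3) = 0.33333; P(data | jar B) = (5/10)(4/9)(3/8)(2/7) = 0.02381; P(data | jar C) = (9/12)(8/11)(7/10)(6/9) = 0.25455; P(data | jar D) = (7/10)(6/9)(5/8)(4/7) = 0.16667.
Weighting by the prior gives 1/8 · 0.33333 = 0.041667, 1/4 · 0.02381 = 0.0059524, 3/8 · 0.25455 = 0.095455, 1/4 · 0.16667 = 0.041667; these sum to 0.18474.
Normalising, the posterior is P(jar A | data) = 0.22554, P(jar B | data) = 0.03222, P(jar C | data) = 0.5167, P(jar D | data) = 0.22554.
Averaging over the posterior, P(yellow next | data) = (1/2)(0.22554) + (1/6)(0.03222) + (5/8)(0.5167) + (1/2)(0.22554) = 0.55385.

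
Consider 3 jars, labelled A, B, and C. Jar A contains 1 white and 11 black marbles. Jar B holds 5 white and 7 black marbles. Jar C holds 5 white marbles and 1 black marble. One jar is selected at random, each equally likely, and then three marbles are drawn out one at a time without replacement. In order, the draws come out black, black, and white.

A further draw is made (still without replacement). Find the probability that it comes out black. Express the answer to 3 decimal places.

Compute the likelihood of the observed sequence for each case: P(data | jar A) = (11/12)(10/11)(1/10) = 1/12; P(data | jar B) = (7/12)(6/11)(5/10) = 7/44; P(data | jar C) = (1/6)(0/5) = 0.
Multiplying each by its prior: 1/3 · 1/12 = 1/36, 1/3 · 7/44 = 7/132, 1/3 · 0 = 0; summing to 8/99.
Dividing through by the total gives posterior P(jar A | data) = 11/32, P(jar B | data) = 21/32, P(jar C | data) = 0.
Averaging over the posterior, P(black next | data) = (1)(11/32) + (5/9)(21/32) = 17/24.

0.708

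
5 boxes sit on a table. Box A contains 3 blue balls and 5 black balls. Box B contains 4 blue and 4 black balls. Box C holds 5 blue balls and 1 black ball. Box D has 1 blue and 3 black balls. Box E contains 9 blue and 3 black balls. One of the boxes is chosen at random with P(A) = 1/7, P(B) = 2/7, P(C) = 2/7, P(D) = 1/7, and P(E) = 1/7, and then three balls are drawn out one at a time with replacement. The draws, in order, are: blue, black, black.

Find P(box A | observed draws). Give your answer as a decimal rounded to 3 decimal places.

Under each hypothesis, the probability of the observed sequence is: P(data | box A) = (3/8)(5/8)(5/8) = 0.14648; P(data | box B) = (4/8)(4/8)(4/8) = 0.125; P(data | box C) = (5/6)(1/6)(1/6) = 0.023148; P(data | box D) = (1/4)(3/4)(3/4) = 0.14062; P(data | box E) = (9/12)(3/12)(3/12) = 0.046875.
Multiplying each by its prior: 1/7 · 0.14648 = 0.020926, 2/7 · 0.125 = 0.035714, 2/7 · 0.023148 = 0.0066138, 1/7 · 0.14062 = 0.020089, 1/7 · 0.046875 = 0.0066964; with total 0.09004.
Hence P(box A | data) = (0.020926) / (0.09004) = 0.23241.

0.232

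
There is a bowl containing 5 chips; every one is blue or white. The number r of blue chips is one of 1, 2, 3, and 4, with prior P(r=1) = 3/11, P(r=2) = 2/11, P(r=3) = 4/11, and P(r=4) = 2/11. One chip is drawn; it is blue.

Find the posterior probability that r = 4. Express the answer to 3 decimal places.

Compute the likelihood of this draw for each case: P(data | r = 1) = (1/5) = 1/5; P(data | r = 2) = (2/5) = 2/5; P(data | r = 3) = (3/5) = 3/5; P(data | r = 4) = (4/5) = 4/5.
Multiplying each by its prior: 3/11 · 1/5 = 3/55, 2/11 · 2/5 = 4/55, 4/11 · 3/5 = 12/55, 2/11 · 4/5 = 8/55; with total 27/55.
Hence P(r = 4 | data) = (8/55) / (27/55) = 8/27.

0.296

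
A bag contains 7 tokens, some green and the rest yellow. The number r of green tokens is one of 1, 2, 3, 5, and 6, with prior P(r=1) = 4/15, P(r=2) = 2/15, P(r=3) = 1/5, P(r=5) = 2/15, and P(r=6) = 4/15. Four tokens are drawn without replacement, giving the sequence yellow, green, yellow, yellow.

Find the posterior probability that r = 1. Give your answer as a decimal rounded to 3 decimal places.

0.513

Compute the likelihood of the observed sequence for each case: P(data | r = 1) = (6/7)(1/6)(5/5)(4/4) = 1/7; P(data | r = 2) = (5/7)(2/6)(4/5)(3/4) = 1/7; P(data | r = 3) = (4/7)(3/6)(3/5)(2/4) = 3/35; P(data | r = 5) = (2/7)(5/6)(1/5)(0/4) = 0; P(data | r = 6) = (1/7)(6/6)(0/5) = 0.
Multiplying each by its prior: 4/15 · 1/7 = 4/105, 2/15 · 1/7 = 2/105, 1/5 · 3/35 = 3/175, 2/15 · 0 = 0, 4/15 · 0 = 0; with total 13/175.
Therefore the posterior P(r = 1 | data) = (4/105) / (13/175) = 20/39.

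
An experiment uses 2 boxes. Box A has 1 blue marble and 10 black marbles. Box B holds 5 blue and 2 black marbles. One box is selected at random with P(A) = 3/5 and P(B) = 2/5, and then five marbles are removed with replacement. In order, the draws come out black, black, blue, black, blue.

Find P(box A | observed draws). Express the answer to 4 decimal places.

0.4390

Compute the likelihood of the observed sequence for each case: P(data | box A) = (10/11)(10/11)(1/11)(10/11)(1/11) = 0.0062092; P(data | box B) = (2/7)(2/7)(5/7)(2/7)(5/7) = 0.0119.
The prior-weighted likelihoods are 3/5 · 0.0062092 = 0.0037255, 2/5 · 0.0119 = 0.0047599; summing to 0.0084854.
Hence P(box A | data) = (0.0037255) / (0.0084854) = 0.43905.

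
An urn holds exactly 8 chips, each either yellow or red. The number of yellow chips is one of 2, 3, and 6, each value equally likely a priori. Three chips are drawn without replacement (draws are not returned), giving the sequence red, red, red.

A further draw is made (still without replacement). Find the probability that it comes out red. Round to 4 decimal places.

Under each hypothesis, the probability of the observed sequence is: P(data | r = 2) = (6/8)(5/7)(4/6) = 5/14; P(data | r = 3) = (5/8)(4/7)(3/6) = 5/28; P(data | r = 6) = (2/8)(1/7)(0/6) = 0.
Multiplying each by its prior: 1/3 · 5/14 = 5/42, 1/3 · 5/28 = 5/84, 1/3 · 0 = 0; these sum to 5/28.
Dividing through by the total gives posterior P(r = 2 | data) = 2/3, P(r = 3 | data) = 1/3, P(r = 6 | data) = 0.
Averaging over the posterior, P(red next | data) = (3/5)(2/3) + (2/5)(1/3) = 8/15.

0.5333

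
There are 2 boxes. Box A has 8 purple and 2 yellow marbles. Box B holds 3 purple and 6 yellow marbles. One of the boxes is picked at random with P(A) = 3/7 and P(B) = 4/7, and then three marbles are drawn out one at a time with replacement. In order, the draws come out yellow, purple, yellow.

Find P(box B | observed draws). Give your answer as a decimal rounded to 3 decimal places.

0.861

For each hypothesis, P(data | H) works out to: P(data | box A) = (2/10)(8/10)(2/10) = 0.032; P(data | box B) = (6/9)(3/9)(6/9) = 0.14815.
The prior-weighted likelihoods are 3/7 · 0.032 = 0.013714, 4/7 · 0.14815 = 0.084656; summing to 0.09837.
Hence P(box B | data) = (0.084656) / (0.09837) = 0.86059.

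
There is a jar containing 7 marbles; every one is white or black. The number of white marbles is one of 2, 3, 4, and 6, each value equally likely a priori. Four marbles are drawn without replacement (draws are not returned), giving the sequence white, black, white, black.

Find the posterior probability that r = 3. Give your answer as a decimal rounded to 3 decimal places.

0.391

The likelihood of the observed sequence under each hypothesis: P(data | r = 2) = (2/7)(5/6)(1/5)(4/4) = 1/21; P(data | r = 3) = (3/7)(4/6)(2/5)(3/4) = 3/35; P(data | r = 4) = (4/7)(3/6)(3/5)(2/4) = 3/35; P(data | r = 6) = (6/7)(1/6)(5/5)(0/4) = 0.
Weighting by the prior gives 1/4 · 1/21 = 1/84, 1/4 · 3/35 = 3/140, 1/4 · 3/35 = 3/140, 1/4 · 0 = 0; these sum to 23/420.
By Bayes' rule, P(r = 3 | data) = (3/140) / (23/420) = 9/23.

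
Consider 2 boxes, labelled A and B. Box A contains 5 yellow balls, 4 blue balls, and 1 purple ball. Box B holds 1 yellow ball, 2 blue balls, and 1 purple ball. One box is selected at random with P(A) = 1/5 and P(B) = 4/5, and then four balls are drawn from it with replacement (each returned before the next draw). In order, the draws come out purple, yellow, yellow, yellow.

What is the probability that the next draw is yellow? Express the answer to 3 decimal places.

Compute the likelihood of the observed sequence for each case: P(data | box A) = (1/10)(5/10)(5/10)(5/10) = 0.0125; P(data | box B) = (1/4)(1/4)(1/4)(1/4) = 0.0039062.
The prior-weighted likelihoods are 1/5 · 0.0125 = 0.0025, 4/5 · 0.0039062 = 0.003125; with total 0.005625.
Normalising, the posterior is P(box A | data) = 0.44444, P(box B | data) = 0.55556.
So P(yellow next | data) = Σ P(yellow next | H) P(H | data) = (1/2)(0.44444) + (1/4)(0.55556) = 0.36111.

0.361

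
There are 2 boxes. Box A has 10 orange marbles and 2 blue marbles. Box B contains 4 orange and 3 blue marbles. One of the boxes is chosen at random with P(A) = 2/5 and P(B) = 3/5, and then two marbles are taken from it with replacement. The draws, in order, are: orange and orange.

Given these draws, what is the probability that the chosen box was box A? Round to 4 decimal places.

The likelihood of the observed sequence under each hypothesis: P(data | box A) = (10/12)(10/12) = 0.69444; P(data | box B) = (4/7)(4/7) = 0.32653.
Weighting by the prior gives 2/5 · 0.69444 = 0.27778, 3/5 · 0.32653 = 0.19592; summing to 0.4737.
Therefore the posterior P(box A | data) = (0.27778) / (0.4737) = 0.5864.

0.5864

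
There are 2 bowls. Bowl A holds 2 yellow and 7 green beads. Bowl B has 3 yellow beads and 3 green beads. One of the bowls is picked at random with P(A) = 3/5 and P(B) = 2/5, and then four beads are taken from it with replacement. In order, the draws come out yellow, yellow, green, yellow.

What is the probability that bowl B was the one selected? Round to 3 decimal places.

Compute the likelihood of the observed sequence for each case: P(data | bowl A) = (2/9)(2/9)(7/9)(2/9) = 0.0085353; P(data | bowl B) = (3/6)(3/6)(3/6)(3/6) = 0.0625.
Multiplying each by its prior: 3/5 · 0.0085353 = 0.0051212, 2/5 · 0.0625 = 0.025; with total 0.030121.
Hence P(bowl B | data) = (0.025) / (0.030121) = 0.82998.

0.830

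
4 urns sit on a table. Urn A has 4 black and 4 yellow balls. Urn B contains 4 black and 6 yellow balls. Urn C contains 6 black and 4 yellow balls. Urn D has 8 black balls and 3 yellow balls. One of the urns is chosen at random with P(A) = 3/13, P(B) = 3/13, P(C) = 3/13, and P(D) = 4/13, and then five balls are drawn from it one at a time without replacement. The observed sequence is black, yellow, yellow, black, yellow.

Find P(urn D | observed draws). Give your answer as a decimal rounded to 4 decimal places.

0.0660

Under each hypothesis, the probability of the observed sequence is: P(data | urn A) = (4/8)(4/7)(3/6)(3/5)(2/4) = 0.042857; P(data | urn B) = (4/10)(6/9)(5/8)(3/7)(4/6) = 0.047619; P(data | urn C) = (6/10)(4/9)(3/8)(5/7)(2/6) = 0.02381; P(data | urn D) = (8/11)(3/10)(2/9)(7/8)(1/7) = 0.0060606.
Weighting by the prior gives 3/13 · 0.042857 = 0.0098901, 3/13 · 0.047619 = 0.010989, 3/13 · 0.02381 = 0.0054945, 4/13 · 0.0060606 = 0.0018648; with total 0.028238.
So P(urn D | data) = (0.0018648) / (0.028238) = 0.066038.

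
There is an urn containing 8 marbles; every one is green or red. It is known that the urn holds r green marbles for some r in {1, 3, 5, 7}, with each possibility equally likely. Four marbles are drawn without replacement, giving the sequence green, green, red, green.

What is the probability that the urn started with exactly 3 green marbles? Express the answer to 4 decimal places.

Compute the likelihood of the observed sequence for each case: P(data | r = 1) = (1/8)(0/7) = 0; P(data | r = 3) = (3/8)(2/7)(5/6)(1/5) = 1/56; P(data | r = 5) = (5/8)(4/7)(3/6)(3/5) = 3/28; P(data | r = 7) = (7/8)(6/7)(1/6)(5/5) = 1/8.
Weighting by the prior gives 1/4 · 0 = 0, 1/4 · 1/56 = 1/224, 1/4 · 3/28 = 3/112, 1/4 · 1/8 = 1/32; with total 1/16.
Hence P(r = 3 | data) = (1/224) / (1/16) = 1/14.

0.0714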